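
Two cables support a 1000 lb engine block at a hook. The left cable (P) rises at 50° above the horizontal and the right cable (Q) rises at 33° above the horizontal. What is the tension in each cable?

ΣF_x = 0: −T_P·cos50° + T_Q·cos33° = 0 → T_Q = 0.766436·T_P.
ΣF_y = 0: T_P·sin50° + T_Q·sin33° = 1000.
Substitute: T_P·(0.766044 + 0.766436·0.544639) = 1000 → T_P = 844.969 ≈ 845.0 lb.
Then T_Q = 0.766436 × 844.969 = 647.6 lb.

T_P = 845.0 lb, T_Q = 647.6 lb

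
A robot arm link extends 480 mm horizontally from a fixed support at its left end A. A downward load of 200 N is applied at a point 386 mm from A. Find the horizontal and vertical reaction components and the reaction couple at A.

ΣF_x = 0: A_x = 0.
ΣF_y = 0: A_y − 200 = 0 → A_y = 200.0 N.
ΣM about A: M_A − 200·386 = 0 → M_A = 77200 N·mm.

A_x = 0, A_y = 200.0 N, M_A = 77200 N·mm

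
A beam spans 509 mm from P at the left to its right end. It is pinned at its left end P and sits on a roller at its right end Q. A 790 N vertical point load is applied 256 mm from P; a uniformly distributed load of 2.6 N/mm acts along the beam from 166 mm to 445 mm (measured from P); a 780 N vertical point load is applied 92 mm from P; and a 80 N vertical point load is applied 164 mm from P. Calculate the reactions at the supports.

Resultant of the distributed load: 2.6 × 279 = 725.4 N at 305.5 mm from P.
Taking moments about P: Q_y·509 − 790·256 − (2.6·279)·305.5 − 780·92 − 80·164 = 0 → Q_y = 508729.7/509 = 999.469 ≈ 999.5 N.
ΣF_y = 0: P_y + 999.469 − 790 − 2.6·279 − 780 − 80 = 0 → P_y = 1376 N.
ΣF_x = 0: no horizontal applied forces, so P_x = 0.

P_x = 0, P_y = 1376 N, Q_y = 999.5 N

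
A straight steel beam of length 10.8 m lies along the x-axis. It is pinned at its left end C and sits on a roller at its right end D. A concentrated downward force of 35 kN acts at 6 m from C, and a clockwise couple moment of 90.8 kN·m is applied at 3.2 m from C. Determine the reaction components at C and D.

Moments about C: D_y·10.8 − 35·6 − 90.8 = 0 → D_y = 300.8/10.8 = 27.8519 ≈ 27.85 kN.
ΣF_y = 0: C_y + 27.8519 − 35 = 0 → C_y = 7.148 kN.
ΣF_x = 0: no horizontal applied forces, so C_x = 0.

C_x = 0, C_y = 7.148 kN, D_y = 27.85 kN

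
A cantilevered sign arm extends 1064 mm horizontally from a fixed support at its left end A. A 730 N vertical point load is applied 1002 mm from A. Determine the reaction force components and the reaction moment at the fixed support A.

A_x = 0, A_y = 730.0 N, M_A = 731500 N·mm

ΣF_x = 0: A_x = 0.
ΣF_y = 0: A_y − 730 = 0 → A_y = 730.0 N.
ΣM about A: M_A − 730·1002 = 0 → M_A = 731500 N·mm.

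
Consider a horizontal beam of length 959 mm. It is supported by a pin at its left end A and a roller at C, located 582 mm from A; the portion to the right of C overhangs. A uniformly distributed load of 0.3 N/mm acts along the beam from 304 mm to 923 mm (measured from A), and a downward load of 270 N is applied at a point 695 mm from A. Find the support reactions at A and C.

A_x = 0, A_y = -62.47 N, C_y = 518.2 N

Resultant of the distributed load: 0.3 × 619 = 185.7 N at 613.5 mm from A.
Taking moments about A: C_y·582 − (0.3·619)·613.5 − 270·695 = 0 → C_y = 301576.95/582 = 518.173 ≈ 518.2 N.
ΣF_y = 0: A_y + 518.173 − 0.3·619 − 270 = 0 → A_y = -62.47 N.
ΣF_x = 0: no horizontal applied forces, so A_x = 0.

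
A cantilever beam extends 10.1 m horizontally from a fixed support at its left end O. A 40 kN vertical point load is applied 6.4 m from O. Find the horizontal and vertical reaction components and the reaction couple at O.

ΣF_x = 0: O_x = 0.
ΣF_y = 0: O_y − 40 = 0 → O_y = 40.00 kN.
ΣM about O: M_O − 40·6.4 = 0 → M_O = 256.0 kN·m.

O_x = 0, O_y = 40.00 kN, M_O = 256.0 kN·m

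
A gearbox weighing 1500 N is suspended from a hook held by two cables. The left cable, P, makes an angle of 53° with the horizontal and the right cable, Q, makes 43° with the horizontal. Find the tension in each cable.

T_P = 1103 N, T_Q = 907.7 N

ΣF_x = 0: −T_P·cos53° + T_Q·cos43° = 0 → T_Q = 0.822878·T_P.
ΣF_y = 0: T_P·sin53° + T_Q·sin43° = 1500.
Substitute: T_P·(0.798636 + 0.822878·0.681998) = 1500 → T_P = 1103.07 ≈ 1103 N.
Then T_Q = 0.822878 × 1103.07 = 907.7 N.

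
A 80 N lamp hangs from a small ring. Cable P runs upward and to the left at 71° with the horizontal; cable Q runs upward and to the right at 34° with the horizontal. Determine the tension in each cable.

ΣF_x = 0: −T_P·cos71° + T_Q·cos34° = 0 → T_Q = 0.392706·T_P.
ΣF_y = 0: T_P·sin71° + T_Q·sin34° = 80.
Substitute: T_P·(0.945519 + 0.392706·0.559193) = 80 → T_P = 68.6626 ≈ 68.66 N.
Then T_Q = 0.392706 × 68.6626 = 26.96 N.

T_P = 68.66 N, T_Q = 26.96 N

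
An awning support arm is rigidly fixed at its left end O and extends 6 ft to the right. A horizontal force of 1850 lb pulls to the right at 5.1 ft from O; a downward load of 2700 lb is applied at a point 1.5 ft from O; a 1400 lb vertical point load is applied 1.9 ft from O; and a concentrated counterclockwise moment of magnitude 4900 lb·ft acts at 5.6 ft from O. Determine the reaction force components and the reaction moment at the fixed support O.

O_x = -1850 lb, O_y = 4100 lb, M_O = 1810 lb·ft

ΣF_x = 0: O_x + 1850 = 0 → O_x = -1850 lb.
ΣF_y = 0: O_y − 2700 − 1400 = 0 → O_y = 4100 lb.
ΣM about O: M_O − 2700·1.5 − 1400·1.9 + 4900 = 0 → M_O = 1810 lb·ft.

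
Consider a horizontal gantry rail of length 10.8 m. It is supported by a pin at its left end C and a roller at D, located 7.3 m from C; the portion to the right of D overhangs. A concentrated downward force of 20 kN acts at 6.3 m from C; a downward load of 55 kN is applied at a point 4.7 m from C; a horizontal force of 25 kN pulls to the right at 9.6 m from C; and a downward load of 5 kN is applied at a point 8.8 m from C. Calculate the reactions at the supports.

Taking moments about C: D_y·7.3 − 20·6.3 − 55·4.7 − 5·8.8 = 0 → D_y = 428.5/7.3 = 58.6986 ≈ 58.70 kN.
ΣF_y = 0: C_y + 58.6986 − 20 − 55 − 5 = 0 → C_y = 21.30 kN.
ΣF_x = 0: C_x + 25 = 0 → C_x = -25.00 kN.

C_x = -25.00 kN, C_y = 21.30 kN, D_y = 58.70 kN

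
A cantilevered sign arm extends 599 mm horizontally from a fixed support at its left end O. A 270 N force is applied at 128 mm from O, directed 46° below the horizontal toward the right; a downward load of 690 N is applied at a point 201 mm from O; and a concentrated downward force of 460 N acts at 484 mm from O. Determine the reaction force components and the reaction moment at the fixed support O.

ΣF_x = 0: O_x + 270·cos46° = 0 → O_x = -187.6 N.
ΣF_y = 0: O_y − 270·sin46° − 690 − 460 = 0 → O_y = 1344 N.
ΣM about O: M_O − 270·sin46°·128 − 690·201 − 460·484 = 0 → M_O = 386200 N·mm.

O_x = -187.6 N, O_y = 1344 N, M_O = 386200 N·mm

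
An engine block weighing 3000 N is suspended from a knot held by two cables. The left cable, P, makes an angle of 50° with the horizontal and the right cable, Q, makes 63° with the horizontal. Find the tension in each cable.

T_P = 1480 N, T_Q = 2095 N

ΣF_x = 0: −T_P·cos50° + T_Q·cos63° = 0 → T_Q = 1.41586·T_P.
ΣF_y = 0: T_P·sin50° + T_Q·sin63° = 3000.
Substitute: T_P·(0.766044 + 1.41586·0.891007) = 3000 → T_P = 1479.59 ≈ 1480 N.
Then T_Q = 1.41586 × 1479.59 = 2095 N.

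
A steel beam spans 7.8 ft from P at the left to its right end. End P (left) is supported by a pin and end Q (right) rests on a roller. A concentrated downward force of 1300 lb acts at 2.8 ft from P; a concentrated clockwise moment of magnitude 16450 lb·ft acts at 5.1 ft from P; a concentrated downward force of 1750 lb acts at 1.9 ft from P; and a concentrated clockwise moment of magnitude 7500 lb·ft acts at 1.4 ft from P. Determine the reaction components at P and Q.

P_x = 0, P_y = -913.5 lb, Q_y = 3963 lb

Taking moments about P: Q_y·7.8 − 1300·2.8 − 16450 − 1750·1.9 − 7500 = 0 → Q_y = 30915/7.8 = 3963.46 ≈ 3963 lb.
ΣF_y = 0: P_y + 3963.46 − 1300 − 1750 = 0 → P_y = -913.5 lb.
ΣF_x = 0: no horizontal applied forces, so P_x = 0.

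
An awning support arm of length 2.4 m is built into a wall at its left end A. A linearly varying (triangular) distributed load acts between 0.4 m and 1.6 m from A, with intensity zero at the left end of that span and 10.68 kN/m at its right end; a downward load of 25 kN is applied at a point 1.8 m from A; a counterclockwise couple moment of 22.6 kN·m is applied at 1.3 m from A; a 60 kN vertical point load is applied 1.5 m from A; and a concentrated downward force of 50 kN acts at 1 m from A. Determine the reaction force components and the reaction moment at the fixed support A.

A_x = 0, A_y = 141.4 kN, M_A = 170.1 kN·m

Resultant of the triangular load: ½ × 10.68 × 1.2 = 6.408 kN, acting at 1.2 m from A (one-third of the span from the peak).
ΣF_x = 0: A_x = 0.
ΣF_y = 0: A_y − ½·10.68·1.2 − 25 − 60 − 50 = 0 → A_y = 141.4 kN.
ΣM about A: M_A − (½·10.68·1.2)·1.2 − 25·1.8 + 22.6 − 60·1.5 − 50·1 = 0 → M_A = 170.1 kN·m.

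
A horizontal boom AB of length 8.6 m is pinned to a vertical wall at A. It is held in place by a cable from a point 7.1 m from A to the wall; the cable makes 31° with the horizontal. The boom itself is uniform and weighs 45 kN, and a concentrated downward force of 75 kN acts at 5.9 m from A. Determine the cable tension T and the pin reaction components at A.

T = 173.9 kN, A_x = 149.1 kN, A_y = 30.42 kN

ΣM about A: T·sin31°·7.1 − 45·4.3 − 75·5.9 = 0 → T = 636/(7.1·0.515038) = 173.924 ≈ 173.9 kN.
ΣF_x = 0: A_x − T·cos31° = 0 → A_x = 173.924 × 0.857167 = 149.1 kN.
ΣF_y = 0: A_y + T·sin31° − 45 − 75 = 0 → A_y = 120 − 173.924 × 0.515038 = 30.42 kN.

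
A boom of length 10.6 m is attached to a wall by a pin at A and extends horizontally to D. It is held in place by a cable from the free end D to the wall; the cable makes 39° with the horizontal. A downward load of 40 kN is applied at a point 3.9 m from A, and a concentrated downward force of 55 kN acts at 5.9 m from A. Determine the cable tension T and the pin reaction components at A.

T = 72.03 kN, A_x = 55.98 kN, A_y = 49.67 kN

ΣM about A: T·sin39°·10.6 − 40·3.9 − 55·5.9 = 0 → T = 480.5/(10.6·0.62932) = 72.0304 ≈ 72.03 kN.
ΣF_x = 0: A_x − T·cos39° = 0 → A_x = 72.0304 × 0.777146 = 55.98 kN.
ΣF_y = 0: A_y + T·sin39° − 40 − 55 = 0 → A_y = 95 − 72.0304 × 0.62932 = 49.67 kN.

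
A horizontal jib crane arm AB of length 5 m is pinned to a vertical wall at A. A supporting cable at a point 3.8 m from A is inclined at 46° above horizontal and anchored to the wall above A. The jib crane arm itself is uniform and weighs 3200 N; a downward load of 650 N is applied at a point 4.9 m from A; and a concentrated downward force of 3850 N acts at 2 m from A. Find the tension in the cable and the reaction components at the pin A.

ΣM about A: T·sin46°·3.8 − 3200·2.5 − 650·4.9 − 3850·2 = 0 → T = 18885/(3.8·0.71934) = 6908.75 ≈ 6909 N.
ΣF_x = 0: A_x − T·cos46° = 0 → A_x = 6908.75 × 0.694658 = 4799 N.
ΣF_y = 0: A_y + T·sin46° − 3200 − 650 − 3850 = 0 → A_y = 7700 − 6908.75 × 0.71934 = 2730 N.

T = 6909 N, A_x = 4799 N, A_y = 2730 N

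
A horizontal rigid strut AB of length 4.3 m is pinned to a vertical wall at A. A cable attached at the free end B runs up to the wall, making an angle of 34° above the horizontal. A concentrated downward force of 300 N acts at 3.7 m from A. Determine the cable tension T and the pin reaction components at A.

ΣM about A: T·sin34°·4.3 − 300·3.7 = 0 → T = 1110/(4.3·0.559193) = 461.629 ≈ 461.6 N.
ΣF_x = 0: A_x − T·cos34° = 0 → A_x = 461.629 × 0.829038 = 382.7 N.
ΣF_y = 0: A_y + T·sin34° − 300 = 0 → A_y = 300 − 461.629 × 0.559193 = 41.86 N.

T = 461.6 N, A_x = 382.7 N, A_y = 41.86 N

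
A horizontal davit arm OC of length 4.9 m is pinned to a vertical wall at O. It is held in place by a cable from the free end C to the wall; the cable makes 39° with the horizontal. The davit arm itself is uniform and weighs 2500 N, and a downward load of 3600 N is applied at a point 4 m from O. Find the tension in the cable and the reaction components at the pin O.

ΣM about O: T·sin39°·4.9 − 2500·2.45 − 3600·4 = 0 → T = 20525/(4.9·0.62932) = 6656.03 ≈ 6656 N.
ΣF_x = 0: O_x − T·cos39° = 0 → O_x = 6656.03 × 0.777146 = 5173 N.
ΣF_y = 0: O_y + T·sin39° − 2500 − 3600 = 0 → O_y = 6100 − 6656.03 × 0.62932 = 1911 N.

T = 6656 N, O_x = 5173 N, O_y = 1911 N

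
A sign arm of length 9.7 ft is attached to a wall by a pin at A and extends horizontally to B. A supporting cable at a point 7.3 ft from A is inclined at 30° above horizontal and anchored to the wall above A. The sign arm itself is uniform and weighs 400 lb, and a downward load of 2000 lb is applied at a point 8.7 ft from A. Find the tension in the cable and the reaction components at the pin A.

ΣM about A: T·sin30°·7.3 − 400·4.85 − 2000·8.7 = 0 → T = 19340/(7.3·0.5) = 5298.63 ≈ 5299 lb.
ΣF_x = 0: A_x − T·cos30° = 0 → A_x = 5298.63 × 0.866025 = 4589 lb.
ΣF_y = 0: A_y + T·sin30° − 400 − 2000 = 0 → A_y = 2400 − 5298.63 × 0.5 = -249.3 lb.

T = 5299 lb, A_x = 4589 lb, A_y = -249.3 lb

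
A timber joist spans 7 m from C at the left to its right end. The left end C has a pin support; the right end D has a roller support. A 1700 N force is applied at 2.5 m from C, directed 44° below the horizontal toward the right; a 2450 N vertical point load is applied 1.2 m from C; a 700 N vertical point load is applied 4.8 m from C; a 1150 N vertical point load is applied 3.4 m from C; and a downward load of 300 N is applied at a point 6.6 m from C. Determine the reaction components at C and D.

Taking moments about C: D_y·7 − 1700·sin44°·2.5 − 2450·1.2 − 700·4.8 − 1150·3.4 − 300·6.6 = 0 → D_y = 15142.3/7 = 2163.19 ≈ 2163 N.
ΣF_y = 0: C_y + 2163.19 − 1700·sin44° − 2450 − 700 − 1150 − 300 = 0 → C_y = 3618 N.
ΣF_x = 0: C_x + 1700·cos44° = 0 → C_x = -1223 N.

C_x = -1223 N, C_y = 3618 N, D_y = 2163 N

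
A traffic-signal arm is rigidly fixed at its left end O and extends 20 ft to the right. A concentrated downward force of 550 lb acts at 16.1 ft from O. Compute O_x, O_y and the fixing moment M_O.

ΣF_x = 0: O_x = 0.
ΣF_y = 0: O_y − 550 = 0 → O_y = 550.0 lb.
ΣM about O: M_O − 550·16.1 = 0 → M_O = 8855 lb·ft.

O_x = 0, O_y = 550.0 lb, M_O = 8855 lb·ft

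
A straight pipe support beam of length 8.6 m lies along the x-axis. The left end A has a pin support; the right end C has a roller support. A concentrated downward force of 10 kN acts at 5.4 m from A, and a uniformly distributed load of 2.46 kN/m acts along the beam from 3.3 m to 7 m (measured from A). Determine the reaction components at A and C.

A_x = 0, A_y = 7.372 kN, C_y = 11.73 kN

Resultant of the distributed load: 2.46 × 3.7 = 9.102 kN at 5.15 m from A.
Moments about A: C_y·8.6 − 10·5.4 − (2.46·3.7)·5.15 = 0 → C_y = 100.8753/8.6 = 11.7297 ≈ 11.73 kN.
ΣF_y = 0: A_y + 11.7297 − 10 − 2.46·3.7 = 0 → A_y = 7.372 kN.
ΣF_x = 0: no horizontal applied forces, so A_x = 0.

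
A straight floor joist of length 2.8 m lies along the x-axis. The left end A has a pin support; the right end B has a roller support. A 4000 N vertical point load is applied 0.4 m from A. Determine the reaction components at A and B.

Moments about A: B_y·2.8 − 4000·0.4 = 0 → B_y = 1600/2.8 = 571.429 ≈ 571.4 N.
ΣF_y = 0: A_y + 571.429 − 4000 = 0 → A_y = 3429 N.
ΣF_x = 0: no horizontal applied forces, so A_x = 0.

A_x = 0, A_y = 3429 N, B_y = 571.4 N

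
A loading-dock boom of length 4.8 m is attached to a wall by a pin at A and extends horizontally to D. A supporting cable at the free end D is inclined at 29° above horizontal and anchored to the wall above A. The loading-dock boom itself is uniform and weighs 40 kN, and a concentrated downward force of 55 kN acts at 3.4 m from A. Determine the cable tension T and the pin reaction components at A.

ΣM about A: T·sin29°·4.8 − 40·2.4 − 55·3.4 = 0 → T = 283/(4.8·0.48481) = 121.611 ≈ 121.6 kN.
ΣF_x = 0: A_x − T·cos29° = 0 → A_x = 121.611 × 0.87462 = 106.4 kN.
ΣF_y = 0: A_y + T·sin29° − 40 − 55 = 0 → A_y = 95 − 121.611 × 0.48481 = 36.04 kN.

T = 121.6 kN, A_x = 106.4 kN, A_y = 36.04 kN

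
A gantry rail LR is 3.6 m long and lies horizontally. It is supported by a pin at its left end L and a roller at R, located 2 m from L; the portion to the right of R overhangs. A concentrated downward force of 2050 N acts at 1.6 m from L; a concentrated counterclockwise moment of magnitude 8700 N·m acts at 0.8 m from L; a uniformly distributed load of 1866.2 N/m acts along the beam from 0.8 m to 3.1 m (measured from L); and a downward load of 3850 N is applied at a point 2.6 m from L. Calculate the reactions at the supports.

L_x = 0, L_y = 3712 N, R_y = 6480 N

Resultant of the distributed load: 1866.2 × 2.3 = 4292.26 N at 1.95 m from L.
ΣM about L: R_y·2 − 2050·1.6 + 8700 − (1866.2·2.3)·1.95 − 3850·2.6 = 0 → R_y = 12959.907/2 = 6479.95 ≈ 6480 N.
ΣF_y = 0: L_y + 6479.95 − 2050 − 1866.2·2.3 − 3850 = 0 → L_y = 3712 N.
ΣF_x = 0: no horizontal applied forces, so L_x = 0.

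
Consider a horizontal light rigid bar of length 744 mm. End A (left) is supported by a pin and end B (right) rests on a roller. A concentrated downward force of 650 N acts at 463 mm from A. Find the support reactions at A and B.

A_x = 0, A_y = 245.5 N, B_y = 404.5 N

Taking moments about A: B_y·744 − 650·463 = 0 → B_y = 300950/744 = 404.503 ≈ 404.5 N.
ΣF_y = 0: A_y + 404.503 − 650 = 0 → A_y = 245.5 N.
ΣF_x = 0: no horizontal applied forces, so A_x = 0.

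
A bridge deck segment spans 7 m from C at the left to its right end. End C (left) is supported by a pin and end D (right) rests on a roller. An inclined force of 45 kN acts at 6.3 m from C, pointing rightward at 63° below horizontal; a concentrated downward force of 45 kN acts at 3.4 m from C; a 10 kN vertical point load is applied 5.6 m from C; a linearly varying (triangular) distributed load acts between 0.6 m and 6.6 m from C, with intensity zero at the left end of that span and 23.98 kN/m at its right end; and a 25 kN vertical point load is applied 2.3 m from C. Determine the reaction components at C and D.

C_x = -20.43 kN, C_y = 70.60 kN, D_y = 121.4 kN

Resultant of the triangular load: ½ × 23.98 × 6 = 71.94 kN, acting at 4.6 m from C (one-third of the span from the peak).
Taking moments about C: D_y·7 − 45·sin63°·6.3 − 45·3.4 − 10·5.6 − (½·23.98·6)·4.6 − 25·2.3 = 0 → D_y = 850.024/7 = 121.432 ≈ 121.4 kN.
ΣF_y = 0: C_y + 121.432 − 45·sin63° − 45 − 10 − ½·23.98·6 − 25 = 0 → C_y = 70.60 kN.
ΣF_x = 0: C_x + 45·cos63° = 0 → C_x = -20.43 kN.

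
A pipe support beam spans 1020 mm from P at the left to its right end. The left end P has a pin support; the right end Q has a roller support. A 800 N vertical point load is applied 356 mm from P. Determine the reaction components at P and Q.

P_x = 0, P_y = 520.8 N, Q_y = 279.2 N

ΣM about P: Q_y·1020 − 800·356 = 0 → Q_y = 284800/1020 = 279.216 ≈ 279.2 N.
ΣF_y = 0: P_y + 279.216 − 800 = 0 → P_y = 520.8 N.
ΣF_x = 0: no horizontal applied forces, so P_x = 0.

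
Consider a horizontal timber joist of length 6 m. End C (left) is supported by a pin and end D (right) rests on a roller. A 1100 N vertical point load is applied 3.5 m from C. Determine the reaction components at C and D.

C_x = 0, C_y = 458.3 N, D_y = 641.7 N

Taking moments about C: D_y·6 − 1100·3.5 = 0 → D_y = 3850/6 = 641.667 ≈ 641.7 N.
ΣF_y = 0: C_y + 641.667 − 1100 = 0 → C_y = 458.3 N.
ΣF_x = 0: no horizontal applied forces, so C_x = 0.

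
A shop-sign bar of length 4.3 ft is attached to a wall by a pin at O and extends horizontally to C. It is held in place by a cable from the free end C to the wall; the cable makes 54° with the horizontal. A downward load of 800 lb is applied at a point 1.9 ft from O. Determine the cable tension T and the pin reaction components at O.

ΣM about O: T·sin54°·4.3 − 800·1.9 = 0 → T = 1520/(4.3·0.809017) = 436.936 ≈ 436.9 lb.
ΣF_x = 0: O_x − T·cos54° = 0 → O_x = 436.936 × 0.587785 = 256.8 lb.
ΣF_y = 0: O_y + T·sin54° − 800 = 0 → O_y = 800 − 436.936 × 0.809017 = 446.5 lb.

T = 436.9 lb, O_x = 256.8 lb, O_y = 446.5 lb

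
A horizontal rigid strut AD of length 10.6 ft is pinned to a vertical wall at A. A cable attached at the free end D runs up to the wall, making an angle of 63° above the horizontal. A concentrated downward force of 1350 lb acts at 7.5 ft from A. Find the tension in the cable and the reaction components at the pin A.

ΣM about A: T·sin63°·10.6 − 1350·7.5 = 0 → T = 10125/(10.6·0.891007) = 1072.03 ≈ 1072 lb.
ΣF_x = 0: A_x − T·cos63° = 0 → A_x = 1072.03 × 0.45399 = 486.7 lb.
ΣF_y = 0: A_y + T·sin63° − 1350 = 0 → A_y = 1350 − 1072.03 × 0.891007 = 394.8 lb.

T = 1072 lb, A_x = 486.7 lb, A_y = 394.8 lb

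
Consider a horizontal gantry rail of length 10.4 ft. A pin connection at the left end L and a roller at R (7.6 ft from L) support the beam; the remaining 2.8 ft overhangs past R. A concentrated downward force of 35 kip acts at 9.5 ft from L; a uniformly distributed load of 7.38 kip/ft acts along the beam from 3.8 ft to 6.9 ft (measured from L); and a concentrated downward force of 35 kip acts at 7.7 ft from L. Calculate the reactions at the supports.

L_x = 0, L_y = -2.437 kip, R_y = 95.32 kip

Resultant of the distributed load: 7.38 × 3.1 = 22.878 kip at 5.35 ft from L.
ΣM about L: R_y·7.6 − 35·9.5 − (7.38·3.1)·5.35 − 35·7.7 = 0 → R_y = 724.3973/7.6 = 95.3154 ≈ 95.32 kip.
ΣF_y = 0: L_y + 95.3154 − 35 − 7.38·3.1 − 35 = 0 → L_y = -2.437 kip.
ΣF_x = 0: no horizontal applied forces, so L_x = 0.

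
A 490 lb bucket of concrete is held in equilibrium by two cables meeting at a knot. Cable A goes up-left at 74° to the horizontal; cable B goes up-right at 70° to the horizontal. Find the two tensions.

ΣF_x = 0: −T_A·cos74° + T_B·cos70° = 0 → T_B = 0.80591·T_A.
ΣF_y = 0: T_A·sin74° + T_B·sin70° = 490.
Substitute: T_A·(0.961262 + 0.80591·0.939693) = 490 → T_A = 285.121 ≈ 285.1 lb.
Then T_B = 0.80591 × 285.121 = 229.8 lb.

T_A = 285.1 lb, T_B = 229.8 lb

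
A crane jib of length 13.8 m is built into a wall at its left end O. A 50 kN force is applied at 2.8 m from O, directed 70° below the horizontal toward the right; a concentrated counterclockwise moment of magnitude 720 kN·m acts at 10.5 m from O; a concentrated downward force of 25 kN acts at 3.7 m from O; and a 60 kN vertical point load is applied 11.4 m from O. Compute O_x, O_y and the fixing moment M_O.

ΣF_x = 0: O_x + 50·cos70° = 0 → O_x = -17.10 kN.
ΣF_y = 0: O_y − 50·sin70° − 25 − 60 = 0 → O_y = 132.0 kN.
ΣM about O: M_O − 50·sin70°·2.8 + 720 − 25·3.7 − 60·11.4 = 0 → M_O = 188.1 kN·m.

O_x = -17.10 kN, O_y = 132.0 kN, M_O = 188.1 kN·m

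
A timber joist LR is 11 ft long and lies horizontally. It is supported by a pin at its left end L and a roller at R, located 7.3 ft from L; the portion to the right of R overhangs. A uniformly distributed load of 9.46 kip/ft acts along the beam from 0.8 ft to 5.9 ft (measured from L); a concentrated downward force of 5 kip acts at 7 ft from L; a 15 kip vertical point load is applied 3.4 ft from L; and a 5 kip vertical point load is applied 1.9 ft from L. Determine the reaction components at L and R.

Resultant of the distributed load: 9.46 × 5.1 = 48.246 kip at 3.35 ft from L.
Moments about L: R_y·7.3 − (9.46·5.1)·3.35 − 5·7 − 15·3.4 − 5·1.9 = 0 → R_y = 257.1241/7.3 = 35.2225 ≈ 35.22 kip.
ΣF_y = 0: L_y + 35.2225 − 9.46·5.1 − 5 − 15 − 5 = 0 → L_y = 38.02 kip.
ΣF_x = 0: no horizontal applied forces, so L_x = 0.

L_x = 0, L_y = 38.02 kip, R_y = 35.22 kip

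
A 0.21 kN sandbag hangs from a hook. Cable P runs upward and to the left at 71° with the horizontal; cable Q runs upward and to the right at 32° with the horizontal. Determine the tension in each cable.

T_P = 0.1828 kN, T_Q = 0.07017 kN

ΣF_x = 0: −T_P·cos71° + T_Q·cos32° = 0 → T_Q = 0.383903·T_P.
ΣF_y = 0: T_P·sin71° + T_Q·sin32° = 0.21.
Substitute: T_P·(0.945519 + 0.383903·0.529919) = 0.21 → T_P = 0.182775 ≈ 0.1828 kN.
Then T_Q = 0.383903 × 0.182775 = 0.07017 kN.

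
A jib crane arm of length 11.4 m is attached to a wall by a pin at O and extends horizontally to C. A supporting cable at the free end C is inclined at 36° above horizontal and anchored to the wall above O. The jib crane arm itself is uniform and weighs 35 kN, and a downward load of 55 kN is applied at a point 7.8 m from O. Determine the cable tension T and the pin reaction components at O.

ΣM about O: T·sin36°·11.4 − 35·5.7 − 55·7.8 = 0 → T = 628.5/(11.4·0.587785) = 93.7955 ≈ 93.80 kN.
ΣF_x = 0: O_x − T·cos36° = 0 → O_x = 93.7955 × 0.809017 = 75.88 kN.
ΣF_y = 0: O_y + T·sin36° − 35 − 55 = 0 → O_y = 90 − 93.7955 × 0.587785 = 34.87 kN.

T = 93.80 kN, O_x = 75.88 kN, O_y = 34.87 kN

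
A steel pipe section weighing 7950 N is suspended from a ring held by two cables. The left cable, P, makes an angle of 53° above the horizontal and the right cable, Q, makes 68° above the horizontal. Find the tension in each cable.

T_P = 3474 N, T_Q = 5582 N

ΣF_x = 0: −T_P·cos53° + T_Q·cos68° = 0 → T_Q = 1.60653·T_P.
ΣF_y = 0: T_P·sin53° + T_Q·sin68° = 7950.
Substitute: T_P·(0.798636 + 1.60653·0.927184) = 7950 → T_P = 3474.37 ≈ 3474 N.
Then T_Q = 1.60653 × 3474.37 = 5582 N.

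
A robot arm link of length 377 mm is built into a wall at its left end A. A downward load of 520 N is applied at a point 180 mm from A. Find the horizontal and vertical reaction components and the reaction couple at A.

ΣF_x = 0: A_x = 0.
ΣF_y = 0: A_y − 520 = 0 → A_y = 520.0 N.
ΣM about A: M_A − 520·180 = 0 → M_A = 93600 N·mm.

A_x = 0, A_y = 520.0 N, M_A = 93600 N·mm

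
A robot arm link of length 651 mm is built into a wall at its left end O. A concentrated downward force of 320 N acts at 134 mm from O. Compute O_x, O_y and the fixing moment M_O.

O_x = 0, O_y = 320.0 N, M_O = 42880 N·mm

ΣF_x = 0: O_x = 0.
ΣF_y = 0: O_y − 320 = 0 → O_y = 320.0 N.
ΣM about O: M_O − 320·134 = 0 → M_O = 42880 N·mm.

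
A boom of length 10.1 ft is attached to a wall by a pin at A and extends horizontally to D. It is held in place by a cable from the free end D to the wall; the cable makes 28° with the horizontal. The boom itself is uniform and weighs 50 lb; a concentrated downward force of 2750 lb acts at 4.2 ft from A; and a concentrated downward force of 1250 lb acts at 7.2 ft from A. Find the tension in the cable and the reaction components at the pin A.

ΣM about A: T·sin28°·10.1 − 50·5.05 − 2750·4.2 − 1250·7.2 = 0 → T = 20802.5/(10.1·0.469472) = 4387.17 ≈ 4387 lb.
ΣF_x = 0: A_x − T·cos28° = 0 → A_x = 4387.17 × 0.882948 = 3874 lb.
ΣF_y = 0: A_y + T·sin28° − 50 − 2750 − 1250 = 0 → A_y = 4050 − 4387.17 × 0.469472 = 1990 lb.

T = 4387 lb, A_x = 3874 lb, A_y = 1990 lb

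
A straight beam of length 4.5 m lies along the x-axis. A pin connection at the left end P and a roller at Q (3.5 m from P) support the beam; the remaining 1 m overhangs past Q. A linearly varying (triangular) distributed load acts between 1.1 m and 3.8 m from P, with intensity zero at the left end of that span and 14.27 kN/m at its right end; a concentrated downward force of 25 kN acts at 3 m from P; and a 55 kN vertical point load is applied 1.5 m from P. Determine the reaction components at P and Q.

Resultant of the triangular load: ½ × 14.27 × 2.7 = 19.2645 kN, acting at 2.9 m from P (one-third of the span from the peak).
Taking moments about P: Q_y·3.5 − (½·14.27·2.7)·2.9 − 25·3 − 55·1.5 = 0 → Q_y = 213.36705/3.5 = 60.962 ≈ 60.96 kN.
ΣF_y = 0: P_y + 60.962 − ½·14.27·2.7 − 25 − 55 = 0 → P_y = 38.30 kN.
ΣF_x = 0: no horizontal applied forces, so P_x = 0.

P_x = 0, P_y = 38.30 kN, Q_y = 60.96 kN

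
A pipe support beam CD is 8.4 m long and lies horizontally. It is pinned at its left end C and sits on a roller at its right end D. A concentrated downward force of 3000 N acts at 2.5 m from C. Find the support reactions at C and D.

ΣM about C: D_y·8.4 − 3000·2.5 = 0 → D_y = 7500/8.4 = 892.857 ≈ 892.9 N.
ΣF_y = 0: C_y + 892.857 − 3000 = 0 → C_y = 2107 N.
ΣF_x = 0: no horizontal applied forces, so C_x = 0.

C_x = 0, C_y = 2107 N, D_y = 892.9 N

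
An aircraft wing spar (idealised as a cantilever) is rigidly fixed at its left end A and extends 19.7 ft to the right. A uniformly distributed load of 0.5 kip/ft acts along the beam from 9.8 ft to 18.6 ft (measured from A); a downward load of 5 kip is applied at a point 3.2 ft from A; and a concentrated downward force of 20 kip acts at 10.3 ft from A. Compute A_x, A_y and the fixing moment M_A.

A_x = 0, A_y = 29.40 kip, M_A = 284.5 kip·ft

Resultant of the distributed load: 0.5 × 8.8 = 4.4 kip at 14.2 ft from A.
ΣF_x = 0: A_x = 0.
ΣF_y = 0: A_y − 0.5·8.8 − 5 − 20 = 0 → A_y = 29.40 kip.
ΣM about A: M_A − (0.5·8.8)·14.2 − 5·3.2 − 20·10.3 = 0 → M_A = 284.5 kip·ft.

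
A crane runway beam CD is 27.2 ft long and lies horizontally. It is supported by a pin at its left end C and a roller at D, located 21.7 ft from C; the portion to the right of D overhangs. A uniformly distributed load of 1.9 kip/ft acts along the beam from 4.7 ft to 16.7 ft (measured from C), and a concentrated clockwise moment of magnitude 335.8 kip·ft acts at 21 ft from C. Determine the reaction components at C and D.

C_x = 0, C_y = -3.917 kip, D_y = 26.72 kip

Resultant of the distributed load: 1.9 × 12 = 22.8 kip at 10.7 ft from C.
Taking moments about C: D_y·21.7 − (1.9·12)·10.7 − 335.8 = 0 → D_y = 579.76/21.7 = 26.7171 ≈ 26.72 kip.
ΣF_y = 0: C_y + 26.7171 − 1.9·12 = 0 → C_y = -3.917 kip.
ΣF_x = 0: no horizontal applied forces, so C_x = 0.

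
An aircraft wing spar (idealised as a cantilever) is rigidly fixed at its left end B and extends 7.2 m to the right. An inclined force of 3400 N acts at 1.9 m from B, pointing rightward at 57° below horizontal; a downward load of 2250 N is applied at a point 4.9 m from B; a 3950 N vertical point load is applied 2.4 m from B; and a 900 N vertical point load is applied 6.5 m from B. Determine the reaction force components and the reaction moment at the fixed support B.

ΣF_x = 0: B_x + 3400·cos57° = 0 → B_x = -1852 N.
ΣF_y = 0: B_y − 3400·sin57° − 2250 − 3950 − 900 = 0 → B_y = 9951 N.
ΣM about B: M_B − 3400·sin57°·1.9 − 2250·4.9 − 3950·2.4 − 900·6.5 = 0 → M_B = 31770 N·m.

B_x = -1852 N, B_y = 9951 N, M_B = 31770 N·m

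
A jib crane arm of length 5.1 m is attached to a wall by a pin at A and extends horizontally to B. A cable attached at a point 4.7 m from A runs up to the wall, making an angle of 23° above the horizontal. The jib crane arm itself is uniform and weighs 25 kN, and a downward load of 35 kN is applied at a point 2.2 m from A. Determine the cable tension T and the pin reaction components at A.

ΣM about A: T·sin23°·4.7 − 25·2.55 − 35·2.2 = 0 → T = 140.75/(4.7·0.390731) = 76.643 ≈ 76.64 kN.
ΣF_x = 0: A_x − T·cos23° = 0 → A_x = 76.643 × 0.920505 = 70.55 kN.
ΣF_y = 0: A_y + T·sin23° − 25 − 35 = 0 → A_y = 60 − 76.643 × 0.390731 = 30.05 kN.

T = 76.64 kN, A_x = 70.55 kN, A_y = 30.05 kN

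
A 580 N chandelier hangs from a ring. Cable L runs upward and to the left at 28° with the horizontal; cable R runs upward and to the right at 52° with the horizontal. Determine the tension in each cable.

ΣF_x = 0: −T_L·cos28° + T_R·cos52° = 0 → T_R = 1.43414·T_L.
ΣF_y = 0: T_L·sin28° + T_R·sin52° = 580.
Substitute: T_L·(0.469472 + 1.43414·0.788011) = 580 → T_L = 362.593 ≈ 362.6 N.
Then T_R = 1.43414 × 362.593 = 520.0 N.

T_L = 362.6 N, T_R = 520.0 N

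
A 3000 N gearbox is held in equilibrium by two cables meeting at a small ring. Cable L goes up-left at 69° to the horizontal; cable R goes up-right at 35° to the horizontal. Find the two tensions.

T_L = 2533 N, T_R = 1108 N

ΣF_x = 0: −T_L·cos69° + T_R·cos35° = 0 → T_R = 0.437486·T_L.
ΣF_y = 0: T_L·sin69° + T_R·sin35° = 3000.
Substitute: T_L·(0.93358 + 0.437486·0.573576) = 3000 → T_L = 2532.69 ≈ 2533 N.
Then T_R = 0.437486 × 2532.69 = 1108 N.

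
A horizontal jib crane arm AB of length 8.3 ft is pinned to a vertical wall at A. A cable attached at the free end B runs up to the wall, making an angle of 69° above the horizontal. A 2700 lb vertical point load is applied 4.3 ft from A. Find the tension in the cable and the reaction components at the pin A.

T = 1498 lb, A_x = 536.9 lb, A_y = 1301 lb

ΣM about A: T·sin69°·8.3 − 2700·4.3 = 0 → T = 11610/(8.3·0.93358) = 1498.31 ≈ 1498 lb.
ΣF_x = 0: A_x − T·cos69° = 0 → A_x = 1498.31 × 0.358368 = 536.9 lb.
ΣF_y = 0: A_y + T·sin69° − 2700 = 0 → A_y = 2700 − 1498.31 × 0.93358 = 1301 lb.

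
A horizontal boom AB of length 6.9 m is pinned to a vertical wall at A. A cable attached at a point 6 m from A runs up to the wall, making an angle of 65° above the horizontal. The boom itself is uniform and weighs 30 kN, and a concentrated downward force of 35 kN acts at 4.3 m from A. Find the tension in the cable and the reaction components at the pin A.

ΣM about A: T·sin65°·6 − 30·3.45 − 35·4.3 = 0 → T = 254/(6·0.906308) = 46.7097 ≈ 46.71 kN.
ΣF_x = 0: A_x − T·cos65° = 0 → A_x = 46.7097 × 0.422618 = 19.74 kN.
ΣF_y = 0: A_y + T·sin65° − 30 − 35 = 0 → A_y = 65 − 46.7097 × 0.906308 = 22.67 kN.

T = 46.71 kN, A_x = 19.74 kN, A_y = 22.67 kN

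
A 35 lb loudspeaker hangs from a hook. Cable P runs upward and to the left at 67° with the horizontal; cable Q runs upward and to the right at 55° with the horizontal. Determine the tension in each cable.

T_P = 23.67 lb, T_Q = 16.13 lb

ΣF_x = 0: −T_P·cos67° + T_Q·cos55° = 0 → T_Q = 0.681219·T_P.
ΣF_y = 0: T_P·sin67° + T_Q·sin55° = 35.
Substitute: T_P·(0.920505 + 0.681219·0.819152) = 35 → T_P = 23.6722 ≈ 23.67 lb.
Then T_Q = 0.681219 × 23.6722 = 16.13 lb.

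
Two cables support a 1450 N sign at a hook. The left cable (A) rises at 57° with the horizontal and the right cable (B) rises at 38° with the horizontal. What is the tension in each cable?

ΣF_x = 0: −T_A·cos57° + T_B·cos38° = 0 → T_B = 0.691157·T_A.
ΣF_y = 0: T_A·sin57° + T_B·sin38° = 1450.
Substitute: T_A·(0.838671 + 0.691157·0.615661) = 1450 → T_A = 1146.98 ≈ 1147 N.
Then T_B = 0.691157 × 1146.98 = 792.7 N.

T_A = 1147 N, T_B = 792.7 N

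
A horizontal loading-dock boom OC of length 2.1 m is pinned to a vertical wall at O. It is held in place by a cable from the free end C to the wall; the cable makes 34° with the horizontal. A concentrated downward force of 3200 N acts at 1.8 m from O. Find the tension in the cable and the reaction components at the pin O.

ΣM about O: T·sin34°·2.1 − 3200·1.8 = 0 → T = 5760/(2.1·0.559193) = 4905.03 ≈ 4905 N.
ΣF_x = 0: O_x − T·cos34° = 0 → O_x = 4905.03 × 0.829038 = 4066 N.
ΣF_y = 0: O_y + T·sin34° − 3200 = 0 → O_y = 3200 − 4905.03 × 0.559193 = 457.1 N.

T = 4905 N, O_x = 4066 N, O_y = 457.1 N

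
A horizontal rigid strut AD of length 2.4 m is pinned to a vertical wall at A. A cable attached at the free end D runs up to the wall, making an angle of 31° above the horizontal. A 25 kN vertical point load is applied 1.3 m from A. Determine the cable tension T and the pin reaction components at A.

ΣM about A: T·sin31°·2.4 − 25·1.3 = 0 → T = 32.5/(2.4·0.515038) = 26.2926 ≈ 26.29 kN.
ΣF_x = 0: A_x − T·cos31° = 0 → A_x = 26.2926 × 0.857167 = 22.54 kN.
ΣF_y = 0: A_y + T·sin31° − 25 = 0 → A_y = 25 − 26.2926 × 0.515038 = 11.46 kN.

T = 26.29 kN, A_x = 22.54 kN, A_y = 11.46 kN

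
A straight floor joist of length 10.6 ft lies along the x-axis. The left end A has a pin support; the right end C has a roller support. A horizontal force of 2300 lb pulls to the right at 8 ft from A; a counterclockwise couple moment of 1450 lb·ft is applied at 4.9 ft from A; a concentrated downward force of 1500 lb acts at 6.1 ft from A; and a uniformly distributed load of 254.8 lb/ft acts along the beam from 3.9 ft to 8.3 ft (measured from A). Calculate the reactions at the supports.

Resultant of the distributed load: 254.8 × 4.4 = 1121.12 lb at 6.1 ft from A.
ΣM about A: C_y·10.6 + 1450 − 1500·6.1 − (254.8·4.4)·6.1 = 0 → C_y = 14538.832/10.6 = 1371.59 ≈ 1372 lb.
ΣF_y = 0: A_y + 1371.59 − 1500 − 254.8·4.4 = 0 → A_y = 1250 lb.
ΣF_x = 0: A_x + 2300 = 0 → A_x = -2300 lb.

A_x = -2300 lb, A_y = 1250 lb, C_y = 1372 lb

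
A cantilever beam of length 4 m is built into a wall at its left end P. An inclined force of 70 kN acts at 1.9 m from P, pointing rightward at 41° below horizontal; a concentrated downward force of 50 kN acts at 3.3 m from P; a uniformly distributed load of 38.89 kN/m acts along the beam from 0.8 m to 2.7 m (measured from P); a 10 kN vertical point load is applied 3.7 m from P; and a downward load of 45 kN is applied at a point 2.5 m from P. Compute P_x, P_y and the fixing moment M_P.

Resultant of the distributed load: 38.89 × 1.9 = 73.891 kN at 1.75 m from P.
ΣF_x = 0: P_x + 70·cos41° = 0 → P_x = -52.83 kN.
ΣF_y = 0: P_y − 70·sin41° − 50 − 38.89·1.9 − 10 − 45 = 0 → P_y = 224.8 kN.
ΣM about P: M_P − 70·sin41°·1.9 − 50·3.3 − (38.89·1.9)·1.75 − 10·3.7 − 45·2.5 = 0 → M_P = 531.1 kN·m.

P_x = -52.83 kN, P_y = 224.8 kN, M_P = 531.1 kN·m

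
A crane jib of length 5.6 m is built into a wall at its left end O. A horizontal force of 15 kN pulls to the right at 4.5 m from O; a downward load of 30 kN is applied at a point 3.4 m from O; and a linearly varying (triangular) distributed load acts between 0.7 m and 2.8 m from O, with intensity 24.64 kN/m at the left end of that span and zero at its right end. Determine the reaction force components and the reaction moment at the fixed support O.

O_x = -15.00 kN, O_y = 55.87 kN, M_O = 138.2 kN·m

Resultant of the triangular load: ½ × 24.64 × 2.1 = 25.872 kN, acting at 1.4 m from O (one-third of the span from the peak).
ΣF_x = 0: O_x + 15 = 0 → O_x = -15.00 kN.
ΣF_y = 0: O_y − 30 − ½·24.64·2.1 = 0 → O_y = 55.87 kN.
ΣM about O: M_O − 30·3.4 − (½·24.64·2.1)·1.4 = 0 → M_O = 138.2 kN·m.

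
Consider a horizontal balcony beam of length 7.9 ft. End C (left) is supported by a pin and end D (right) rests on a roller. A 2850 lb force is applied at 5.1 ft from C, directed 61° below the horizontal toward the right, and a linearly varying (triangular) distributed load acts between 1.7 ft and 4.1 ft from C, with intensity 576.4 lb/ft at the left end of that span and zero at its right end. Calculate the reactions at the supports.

Resultant of the triangular load: ½ × 576.4 × 2.4 = 691.68 lb, acting at 2.5 ft from C (one-third of the span from the peak).
Moments about C: D_y·7.9 − 2850·sin61°·5.1 − (½·576.4·2.4)·2.5 = 0 → D_y = 14441.8/7.9 = 1828.08 ≈ 1828 lb.
ΣF_y = 0: C_y + 1828.08 − 2850·sin61° − ½·576.4·2.4 = 0 → C_y = 1356 lb.
ΣF_x = 0: C_x + 2850·cos61° = 0 → C_x = -1382 lb.

C_x = -1382 lb, C_y = 1356 lb, D_y = 1828 lb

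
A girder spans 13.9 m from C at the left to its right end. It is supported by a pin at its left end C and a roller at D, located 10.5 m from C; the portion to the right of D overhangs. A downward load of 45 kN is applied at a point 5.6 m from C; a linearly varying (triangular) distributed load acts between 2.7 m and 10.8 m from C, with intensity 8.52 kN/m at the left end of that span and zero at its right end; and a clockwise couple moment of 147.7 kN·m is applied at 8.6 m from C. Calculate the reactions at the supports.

Resultant of the triangular load: ½ × 8.52 × 8.1 = 34.506 kN, acting at 5.4 m from C (one-third of the span from the peak).
Moments about C: D_y·10.5 − 45·5.6 − (½·8.52·8.1)·5.4 − 147.7 = 0 → D_y = 586.0324/10.5 = 55.8126 ≈ 55.81 kN.
ΣF_y = 0: C_y + 55.8126 − 45 − ½·8.52·8.1 = 0 → C_y = 23.69 kN.
ΣF_x = 0: no horizontal applied forces, so C_x = 0.

C_x = 0, C_y = 23.69 kN, D_y = 55.81 kN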